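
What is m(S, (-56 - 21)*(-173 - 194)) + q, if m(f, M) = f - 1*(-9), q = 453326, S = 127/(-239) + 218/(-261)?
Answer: 28278498716/62379 ≈ 4.5333e+5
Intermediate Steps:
S = -85249/62379 (S = 127*(-1/239) + 218*(-1/261) = -127/239 - 218/261 = -85249/62379 ≈ -1.3666)
m(f, M) = 9 + f (m(f, M) = f + 9 = 9 + f)
m(S, (-56 - 21)*(-173 - 194)) + q = (9 - 85249/62379) + 453326 = 476162/62379 + 453326 = 28278498716/62379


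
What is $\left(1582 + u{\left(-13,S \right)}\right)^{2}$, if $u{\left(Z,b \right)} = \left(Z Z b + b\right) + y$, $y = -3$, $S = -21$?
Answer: $3964081$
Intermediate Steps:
$u{\left(Z,b \right)} = -3 + b + b Z^{2}$ ($u{\left(Z,b \right)} = \left(Z Z b + b\right) - 3 = \left(Z^{2} b + b\right) - 3 = \left(b Z^{2} + b\right) - 3 = \left(b + b Z^{2}\right) - 3 = -3 + b + b Z^{2}$)
$\left(1582 + u{\left(-13,S \right)}\right)^{2} = \left(1582 - \left(24 + 3549\right)\right)^{2} = \left(1582 - 3573\right)^{2} = \left(-1991\right)^{2} = 3964081$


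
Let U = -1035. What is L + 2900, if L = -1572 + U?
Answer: 293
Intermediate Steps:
L = -2607 (L = -1572 - 1035 = -2607)
L + 2900 = -2607 + 2900 = 293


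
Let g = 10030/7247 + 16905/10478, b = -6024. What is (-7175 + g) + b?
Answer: -1002026132259/75934066 ≈ -13196.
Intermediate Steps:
g = 227604875/75934066 (g = 10030*(1/7247) + 16905*(1/10478) = 10030/7247 + 16905/10478 = 227604875/75934066 ≈ 2.9974)
(-7175 + g) + b = (-7175 + 227604875/75934066) - 6024 = -544599318675/75934066 - 6024 = -1002026132259/75934066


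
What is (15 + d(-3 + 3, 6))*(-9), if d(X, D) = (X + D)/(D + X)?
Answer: -144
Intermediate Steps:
d(X, D) = 1 (d(X, D) = (D + X)/(D + X) = 1)
(15 + d(-3 + 3, 6))*(-9) = (15 + 1)*(-9) = 16*(-9) = -144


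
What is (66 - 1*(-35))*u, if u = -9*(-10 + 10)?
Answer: 0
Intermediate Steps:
u = 0 (u = -9*0 = 0)
(66 - 1*(-35))*u = (66 - 1*(-35))*0 = (66 + 35)*0 = 101*0 = 0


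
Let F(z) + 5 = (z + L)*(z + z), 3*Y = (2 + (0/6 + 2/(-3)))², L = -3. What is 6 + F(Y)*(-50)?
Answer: 290624/729 ≈ 398.66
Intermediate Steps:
Y = 16/27 (Y = (2 + (0/6 + 2/(-3)))²/3 = (2 + (0*(⅙) + 2*(-⅓)))²/3 = (2 + (0 - ⅔))²/3 = (2 - ⅔)²/3 = (4/3)²/3 = (⅓)*(16/9) = 16/27 ≈ 0.59259)
F(z) = -5 + 2*z*(-3 + z) (F(z) = -5 + (z - 3)*(z + z) = -5 + (-3 + z)*(2*z) = -5 + 2*z*(-3 + z))
6 + F(Y)*(-50) = 6 + (-5 - 6*16/27 + 2*(16/27)²)*(-50) = 6 + (-5 - 32/9 + 2*(256/729))*(-50) = 6 + (-5 - 32/9 + 512/729)*(-50) = 6 - 5725/729*(-50) = 6 + 286250/729 = 290624/729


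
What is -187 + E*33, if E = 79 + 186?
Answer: 8558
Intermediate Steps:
E = 265
-187 + E*33 = -187 + 265*33 = -187 + 8745 = 8558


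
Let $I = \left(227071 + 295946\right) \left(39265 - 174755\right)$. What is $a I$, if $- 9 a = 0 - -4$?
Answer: $31494921480$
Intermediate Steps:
$a = - \frac{4}{9}$ ($a = - \frac{0 - -4}{9} = - \frac{0 + 4}{9} = \left(- \frac{1}{9}\right) 4 = - \frac{4}{9} \approx -0.44444$)
$I = -70863573330$ ($I = 523017 \left(-135490\right) = -70863573330$)
$a I = \left(- \frac{4}{9}\right) \left(-70863573330\right) = 31494921480$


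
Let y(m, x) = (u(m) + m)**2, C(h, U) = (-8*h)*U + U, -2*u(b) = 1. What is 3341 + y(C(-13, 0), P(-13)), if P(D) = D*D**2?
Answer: 13365/4 ≈ 3341.3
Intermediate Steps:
u(b) = -1/2 (u(b) = -1/2*1 = -1/2)
P(D) = D**3
C(h, U) = U - 8*U*h (C(h, U) = -8*U*h + U = U - 8*U*h)
y(m, x) = (-1/2 + m)**2
3341 + y(C(-13, 0), P(-13)) = 3341 + (-1 + 2*(0*(1 - 8*(-13))))**2/4 = 3341 + (-1 + 2*(0*(1 + 104)))**2/4 = 3341 + (-1 + 2*(0*105))**2/4 = 3341 + (-1 + 2*0)**2/4 = 3341 + (-1 + 0)**2/4 = 3341 + (1/4)*(-1)**2 = 3341 + (1/4)*1 = 3341 + 1/4 = 13365/4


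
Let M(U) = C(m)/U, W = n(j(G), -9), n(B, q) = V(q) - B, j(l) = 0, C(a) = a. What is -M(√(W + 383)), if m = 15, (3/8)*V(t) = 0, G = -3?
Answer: -15*√383/383 ≈ -0.76646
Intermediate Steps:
V(t) = 0 (V(t) = (8/3)*0 = 0)
n(B, q) = -B (n(B, q) = 0 - B = -B)
W = 0 (W = -1*0 = 0)
M(U) = 15/U
-M(√(W + 383)) = -15/(√(0 + 383)) = -15/(√383) = -15*√383/383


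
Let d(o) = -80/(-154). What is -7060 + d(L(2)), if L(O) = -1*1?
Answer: -543580/77 ≈ -7059.5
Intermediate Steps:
L(O) = -1
d(o) = 40/77 (d(o) = -80*(-1/154) = 40/77)
-7060 + d(L(2)) = -7060 + 40/77 = -543580/77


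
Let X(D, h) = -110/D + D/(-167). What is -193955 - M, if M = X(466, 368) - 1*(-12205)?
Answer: -8021773997/38911 ≈ -2.0616e+5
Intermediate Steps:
X(D, h) = -110/D - D/167 (X(D, h) = -110/D + D*(-1/167) = -110/D - D/167)
M = 474790992/38911 (M = (-110/466 - 1/167*466) - 1*(-12205) = (-110*1/466 - 466/167) + 12205 = (-55/233 - 466/167) + 12205 = -117763/38911 + 12205 = 474790992/38911 ≈ 12202.)
-193955 - M = -193955 - 1*474790992/38911 = -193955 - 474790992/38911 = -8021773997/38911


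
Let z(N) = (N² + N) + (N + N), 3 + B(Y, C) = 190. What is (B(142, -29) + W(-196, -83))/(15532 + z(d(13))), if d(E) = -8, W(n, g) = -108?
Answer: 79/15572 ≈ 0.0050732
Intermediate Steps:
B(Y, C) = 187 (B(Y, C) = -3 + 190 = 187)
z(N) = N² + 3*N (z(N) = (N + N²) + 2*N = N² + 3*N)
(B(142, -29) + W(-196, -83))/(15532 + z(d(13))) = (187 - 108)/(15532 - 8*(3 - 8)) = 79/(15532 - 8*(-5)) = 79/(15532 + 40) = 79/15572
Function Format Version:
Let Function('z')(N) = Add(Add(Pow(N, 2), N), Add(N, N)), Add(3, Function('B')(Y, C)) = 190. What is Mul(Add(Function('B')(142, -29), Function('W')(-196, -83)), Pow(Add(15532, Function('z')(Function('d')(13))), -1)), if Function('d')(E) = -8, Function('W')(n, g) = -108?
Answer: Rational(79, 15572) ≈ 0.0050732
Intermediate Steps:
Function('B')(Y, C) = 187 (Function('B')(Y, C) = Add(-3, 190) = 187)
Function('z')(N) = Add(Pow(N, 2), Mul(3, N)) (Function('z')(N) = Add(Add(N, Pow(N, 2)), Mul(2, N)) = Add(Pow(N, 2), Mul(3, N)))
Mul(Add(Function('B')(142, -29), Function('W')(-196, -83)), Pow(Add(15532, Function('z')(Function('d')(13))), -1)) = Mul(Add(187, -108), Pow(Add(15532, Mul(-8, Add(3, -8))), -1)) = Mul(79, Pow(Add(15532, Mul(-8, -5)), -1)) = Mul(79, Pow(Add(15532, 40), -1)) = Mul(79, Pow(15572, -1)) = Mul(79, Rational(1, 15572)) = Rational(79, 15572)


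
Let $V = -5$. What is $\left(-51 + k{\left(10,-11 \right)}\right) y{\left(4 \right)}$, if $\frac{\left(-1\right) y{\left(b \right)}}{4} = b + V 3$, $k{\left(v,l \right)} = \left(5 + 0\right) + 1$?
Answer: $-1980$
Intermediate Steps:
$k{\left(v,l \right)} = 6$ ($k{\left(v,l \right)} = 5 + 1 = 6$)
$y{\left(b \right)} = 60 - 4 b$ ($y{\left(b \right)} = - 4 \left(b - 15\right) = - 4 \left(-15 + b\right) = 60 - 4 b$)
$\left(-51 + k{\left(10,-11 \right)}\right) y{\left(4 \right)} = \left(-51 + 6\right) \left(60 - 16\right) = - 45 \left(60 - 16\right) = \left(-45\right) 44 = -1980$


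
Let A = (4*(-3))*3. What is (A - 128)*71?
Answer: -11644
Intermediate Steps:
A = -36 (A = -12*3 = -36)
(A - 128)*71 = (-36 - 128)*71 = -164*71 = -11644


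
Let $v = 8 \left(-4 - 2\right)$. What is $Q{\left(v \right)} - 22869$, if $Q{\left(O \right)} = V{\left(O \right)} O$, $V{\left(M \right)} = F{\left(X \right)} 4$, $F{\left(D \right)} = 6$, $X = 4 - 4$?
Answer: $-24021$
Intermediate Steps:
$X = 0$
$v = -48$ ($v = 8 \left(-6\right) = -48$)
$V{\left(M \right)} = 24$ ($V{\left(M \right)} = 6 \cdot 4 = 24$)
$Q{\left(O \right)} = 24 O$
$Q{\left(v \right)} - 22869 = 24 \left(-48\right) - 22869 = -1152 - 22869 = -24021$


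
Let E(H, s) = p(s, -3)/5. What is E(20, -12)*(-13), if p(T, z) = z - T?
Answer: -117/5 ≈ -23.400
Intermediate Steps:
E(H, s) = -⅗ - s/5 (E(H, s) = (-3 - s)/5 = (-3 - s)*(⅕) = -⅗ - s/5)
E(20, -12)*(-13) = (-⅗ - ⅕*(-12))*(-13) = (-⅗ + 12/5)*(-13) = (9/5)*(-13) = -117/5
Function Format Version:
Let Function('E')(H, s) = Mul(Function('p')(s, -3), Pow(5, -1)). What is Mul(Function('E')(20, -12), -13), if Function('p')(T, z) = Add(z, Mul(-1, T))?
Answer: Rational(-117, 5) ≈ -23.400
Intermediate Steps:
Function('E')(H, s) = Add(Rational(-3, 5), Mul(Rational(-1, 5), s)) (Function('E')(H, s) = Mul(Add(-3, Mul(-1, s)), Pow(5, -1)) = Mul(Add(-3, Mul(-1, s)), Rational(1, 5)) = Add(Rational(-3, 5), Mul(Rational(-1, 5), s)))
Mul(Function('E')(20, -12), -13) = Mul(Add(Rational(-3, 5), Mul(Rational(-1, 5), -12)), -13) = Mul(Add(Rational(-3, 5), Rational(12, 5)), -13) = Mul(Rational(9, 5), -13) = Rational(-117, 5)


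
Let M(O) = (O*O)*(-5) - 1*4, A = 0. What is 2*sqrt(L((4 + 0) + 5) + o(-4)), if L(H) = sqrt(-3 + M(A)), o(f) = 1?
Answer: 2*sqrt(1 + I*sqrt(7)) ≈ 2.7671 + 1.9123*I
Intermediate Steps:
M(O) = -4 - 5*O**2 (M(O) = O**2*(-5) - 4 = -5*O**2 - 4 = -4 - 5*O**2)
L(H) = I*sqrt(7) (L(H) = sqrt(-3 + (-4 - 5*0**2)) = sqrt(-3 + (-4 - 5*0)) = sqrt(-3 + (-4 + 0)) = sqrt(-3 - 4) = sqrt(-7) = I*sqrt(7))
2*sqrt(L((4 + 0) + 5) + o(-4)) = 2*sqrt(I*sqrt(7) + 1) = 2*sqrt(1 + I*sqrt(7))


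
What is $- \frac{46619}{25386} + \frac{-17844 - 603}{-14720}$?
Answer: $- \frac{108968069}{186840960} \approx -0.58321$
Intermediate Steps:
$- \frac{46619}{25386} + \frac{-17844 - 603}{-14720} = \left(-46619\right) \frac{1}{25386} + \left(-17844 - 603\right) \left(- \frac{1}{14720}\right) = - \frac{46619}{25386} - - \frac{18447}{14720} = - \frac{46619}{25386} + \frac{18447}{14720} = - \frac{108968069}{186840960}$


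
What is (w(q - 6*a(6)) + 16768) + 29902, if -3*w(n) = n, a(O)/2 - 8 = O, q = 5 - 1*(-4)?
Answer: 46723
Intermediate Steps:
q = 9 (q = 5 + 4 = 9)
a(O) = 16 + 2*O
w(n) = -n/3
(w(q - 6*a(6)) + 16768) + 29902 = (-(9 - 6*(16 + 2*6))/3 + 16768) + 29902 = (-(9 - 6*(16 + 12))/3 + 16768) + 29902 = (-(9 - 6*28)/3 + 16768) + 29902 = (-(9 - 168)/3 + 16768) + 29902 = (-⅓*(-159) + 16768) + 29902 = (53 + 16768) + 29902 = 16821 + 29902 = 46723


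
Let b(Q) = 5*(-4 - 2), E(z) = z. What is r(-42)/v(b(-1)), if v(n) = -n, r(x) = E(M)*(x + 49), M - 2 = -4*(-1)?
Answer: 7/5 ≈ 1.4000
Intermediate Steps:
M = 6 (M = 2 - 4*(-1) = 2 + 4 = 6)
b(Q) = -30 (b(Q) = 5*(-6) = -30)
r(x) = 294 + 6*x (r(x) = 6*(x + 49) = 6*(49 + x) = 294 + 6*x)
r(-42)/v(b(-1)) = (294 + 6*(-42))/((-1*(-30))) = (294 - 252)/30 = 42*(1/30) = 7/5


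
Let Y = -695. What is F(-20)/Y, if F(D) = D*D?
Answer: -80/139 ≈ -0.57554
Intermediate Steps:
F(D) = D²
F(-20)/Y = (-20)²/(-695) = 400*(-1/695) = -80/139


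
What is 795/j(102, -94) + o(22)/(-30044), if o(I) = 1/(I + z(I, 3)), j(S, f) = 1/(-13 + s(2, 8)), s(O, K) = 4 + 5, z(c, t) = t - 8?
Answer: -1624178641/510748 ≈ -3180.0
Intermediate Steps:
z(c, t) = -8 + t
s(O, K) = 9
j(S, f) = -¼ (j(S, f) = 1/(-13 + 9) = 1/(-4) = -¼)
o(I) = 1/(-5 + I) (o(I) = 1/(I + (-8 + 3)) = 1/(I - 5) = 1/(-5 + I))
795/j(102, -94) + o(22)/(-30044) = 795/(-¼) + 1/((-5 + 22)*(-30044)) = 795*(-4) - 1/30044/17 = -3180 + (1/17)*(-1/30044) = -3180 - 1/510748 = -1624178641/510748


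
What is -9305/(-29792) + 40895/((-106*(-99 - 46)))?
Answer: 136136169/45790304 ≈ 2.9730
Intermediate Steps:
-9305/(-29792) + 40895/((-106*(-99 - 46))) = -9305*(-1/29792) + 40895/((-106*(-145))) = 9305/29792 + 40895/15370 = 9305/29792 + 40895*(1/15370) = 9305/29792 + 8179/3074 = 136136169/45790304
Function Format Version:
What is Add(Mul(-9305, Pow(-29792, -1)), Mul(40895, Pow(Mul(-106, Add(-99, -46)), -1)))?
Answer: Rational(136136169, 45790304) ≈ 2.9730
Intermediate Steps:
Add(Mul(-9305, Pow(-29792, -1)), Mul(40895, Pow(Mul(-106, Add(-99, -46)), -1))) = Add(Mul(-9305, Rational(-1, 29792)), Mul(40895, Pow(Mul(-106, -145), -1))) = Add(Rational(9305, 29792), Mul(40895, Pow(15370, -1))) = Add(Rational(9305, 29792), Mul(40895, Rational(1, 15370))) = Add(Rational(9305, 29792), Rational(8179, 3074)) = Rational(136136169, 45790304)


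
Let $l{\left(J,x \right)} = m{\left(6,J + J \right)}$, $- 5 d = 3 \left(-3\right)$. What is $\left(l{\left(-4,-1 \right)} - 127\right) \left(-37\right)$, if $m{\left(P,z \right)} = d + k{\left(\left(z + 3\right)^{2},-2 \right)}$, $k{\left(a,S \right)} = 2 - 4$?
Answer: $\frac{23532}{5} \approx 4706.4$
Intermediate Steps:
$k{\left(a,S \right)} = -2$
$d = \frac{9}{5}$ ($d = - \frac{3 \left(-3\right)}{5} = \left(- \frac{1}{5}\right) \left(-9\right) = \frac{9}{5} \approx 1.8$)
$m{\left(P,z \right)} = - \frac{1}{5}$ ($m{\left(P,z \right)} = \frac{9}{5} - 2 = - \frac{1}{5}$)
$l{\left(J,x \right)} = - \frac{1}{5}$
$\left(l{\left(-4,-1 \right)} - 127\right) \left(-37\right) = \left(- \frac{1}{5} - 127\right) \left(-37\right) = \left(- \frac{636}{5}\right) \left(-37\right) = \frac{23532}{5}$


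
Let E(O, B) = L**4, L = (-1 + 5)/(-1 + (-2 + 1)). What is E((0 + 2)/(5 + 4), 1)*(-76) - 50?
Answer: -1266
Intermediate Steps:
L = -2 (L = 4/(-1 - 1) = 4/(-2) = 4*(-1/2) = -2)
E(O, B) = 16 (E(O, B) = (-2)**4 = 16)
E((0 + 2)/(5 + 4), 1)*(-76) - 50 = 16*(-76) - 50 = -1216 - 50 = -1266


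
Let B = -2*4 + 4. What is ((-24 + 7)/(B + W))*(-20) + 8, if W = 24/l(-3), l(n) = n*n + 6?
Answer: -401/3 ≈ -133.67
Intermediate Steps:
l(n) = 6 + n² (l(n) = n² + 6 = 6 + n²)
B = -4 (B = -8 + 4 = -4)
W = 8/5 (W = 24/(6 + (-3)²) = 24/(6 + 9) = 24/15 = 24*(1/15) = 8/5 ≈ 1.6000)
((-24 + 7)/(B + W))*(-20) + 8 = ((-24 + 7)/(-4 + 8/5))*(-20) + 8 = -17/(-12/5)*(-20) + 8 = -17*(-5/12)*(-20) + 8 = (85/12)*(-20) + 8 = -425/3 + 8 = -401/3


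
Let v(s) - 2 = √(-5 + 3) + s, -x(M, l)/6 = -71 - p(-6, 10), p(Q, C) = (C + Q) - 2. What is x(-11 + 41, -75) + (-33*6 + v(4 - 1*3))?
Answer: 243 + I*√2 ≈ 243.0 + 1.4142*I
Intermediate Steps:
p(Q, C) = -2 + C + Q
x(M, l) = 438 (x(M, l) = -6*(-71 - (-2 + 10 - 6)) = -6*(-71 - 1*2) = -6*(-71 - 2) = -6*(-73) = 438)
v(s) = 2 + s + I*√2 (v(s) = 2 + (√(-5 + 3) + s) = 2 + (√(-2) + s) = 2 + (I*√2 + s) = 2 + (s + I*√2) = 2 + s + I*√2)
x(-11 + 41, -75) + (-33*6 + v(4 - 1*3)) = 438 + (-33*6 + (2 + (4 - 1*3) + I*√2)) = 438 + (-198 + (2 + (4 - 3) + I*√2)) = 438 + (-198 + (2 + 1 + I*√2)) = 438 + (-198 + (3 + I*√2)) = 438 + (-195 + I*√2) = 243 + I*√2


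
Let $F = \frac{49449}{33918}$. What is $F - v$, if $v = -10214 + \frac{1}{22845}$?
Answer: $\frac{2638505354809}{258285570} \approx 10215.0$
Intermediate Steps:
$F = \frac{16483}{11306}$ ($F = 49449 \cdot \frac{1}{33918} = \frac{16483}{11306} \approx 1.4579$)
$v = - \frac{233338829}{22845}$ ($v = -10214 + \frac{1}{22845} = - \frac{233338829}{22845} \approx -10214.0$)
$F - v = \frac{16483}{11306} - - \frac{233338829}{22845} = \frac{16483}{11306} + \frac{233338829}{22845} = \frac{2638505354809}{258285570}$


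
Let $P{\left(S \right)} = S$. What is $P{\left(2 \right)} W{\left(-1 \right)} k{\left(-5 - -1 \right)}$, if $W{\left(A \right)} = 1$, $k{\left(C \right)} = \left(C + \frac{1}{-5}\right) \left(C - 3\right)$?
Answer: $\frac{294}{5} \approx 58.8$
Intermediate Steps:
$k{\left(C \right)} = \left(-3 + C\right) \left(- \frac{1}{5} + C\right)$ ($k{\left(C \right)} = \left(C - \frac{1}{5}\right) \left(-3 + C\right) = \left(- \frac{1}{5} + C\right) \left(-3 + C\right) = \left(-3 + C\right) \left(- \frac{1}{5} + C\right)$)
$P{\left(2 \right)} W{\left(-1 \right)} k{\left(-5 - -1 \right)} = 2 \cdot 1 \left(\frac{3}{5} + \left(-5 - -1\right)^{2} - \frac{16 \left(-5 - -1\right)}{5}\right) = 2 \left(\frac{3}{5} + \left(-5 + 1\right)^{2} - \frac{16 \left(-5 + 1\right)}{5}\right) = 2 \left(\frac{3}{5} + \left(-4\right)^{2} - - \frac{64}{5}\right) = 2 \left(\frac{3}{5} + 16 + \frac{64}{5}\right) = 2 \cdot \frac{147}{5} = \frac{294}{5}$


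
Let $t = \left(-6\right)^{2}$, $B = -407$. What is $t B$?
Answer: $-14652$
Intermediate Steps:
$t = 36$
$t B = 36 \left(-407\right) = -14652$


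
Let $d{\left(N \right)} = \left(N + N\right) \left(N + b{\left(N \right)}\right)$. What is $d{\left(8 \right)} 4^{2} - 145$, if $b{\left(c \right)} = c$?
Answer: $3951$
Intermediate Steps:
$d{\left(N \right)} = 4 N^{2}$ ($d{\left(N \right)} = \left(N + N\right) \left(N + N\right) = 2 N 2 N = 4 N^{2}$)
$d{\left(8 \right)} 4^{2} - 145 = 4 \cdot 8^{2} \cdot 4^{2} - 145 = 4 \cdot 64 \cdot 16 - 145 = 256 \cdot 16 - 145 = 4096 - 145 = 3951$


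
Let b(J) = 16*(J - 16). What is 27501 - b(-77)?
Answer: 28989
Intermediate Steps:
b(J) = -256 + 16*J (b(J) = 16*(-16 + J) = -256 + 16*J)
27501 - b(-77) = 27501 - (-256 + 16*(-77)) = 27501 - (-256 - 1232) = 27501 - 1*(-1488) = 27501 + 1488 = 28989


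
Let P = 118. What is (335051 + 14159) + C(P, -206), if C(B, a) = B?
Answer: 349328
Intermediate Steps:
(335051 + 14159) + C(P, -206) = (335051 + 14159) + 118 = 349210 + 118 = 349328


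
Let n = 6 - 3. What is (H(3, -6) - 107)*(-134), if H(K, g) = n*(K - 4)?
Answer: 14740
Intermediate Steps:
n = 3
H(K, g) = -12 + 3*K (H(K, g) = 3*(K - 4) = 3*(-4 + K) = -12 + 3*K)
(H(3, -6) - 107)*(-134) = ((-12 + 3*3) - 107)*(-134) = ((-12 + 9) - 107)*(-134) = (-3 - 107)*(-134) = -110*(-134) = 14740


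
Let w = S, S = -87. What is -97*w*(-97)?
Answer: -818583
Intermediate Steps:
w = -87
-97*w*(-97) = -97*(-87)*(-97) = 8439*(-97) = -818583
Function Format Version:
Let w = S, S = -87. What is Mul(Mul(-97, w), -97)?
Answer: -818583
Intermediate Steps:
w = -87
Mul(Mul(-97, w), -97) = Mul(Mul(-97, -87), -97) = Mul(8439, -97) = -818583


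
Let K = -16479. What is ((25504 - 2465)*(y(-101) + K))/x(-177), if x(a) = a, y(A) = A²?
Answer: 144638842/177 ≈ 8.1717e+5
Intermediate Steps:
((25504 - 2465)*(y(-101) + K))/x(-177) = ((25504 - 2465)*((-101)² - 16479))/(-177) = (23039*(10201 - 16479))*(-1/177) = (23039*(-6278))*(-1/177) = -144638842*(-1/177) = 144638842/177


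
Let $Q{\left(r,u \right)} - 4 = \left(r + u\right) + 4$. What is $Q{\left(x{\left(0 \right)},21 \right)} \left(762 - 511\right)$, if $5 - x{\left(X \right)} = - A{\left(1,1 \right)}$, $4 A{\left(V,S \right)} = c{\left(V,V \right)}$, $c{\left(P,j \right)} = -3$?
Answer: $\frac{33383}{4} \approx 8345.8$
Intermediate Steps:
$A{\left(V,S \right)} = - \frac{3}{4}$ ($A{\left(V,S \right)} = \frac{1}{4} \left(-3\right) = - \frac{3}{4}$)
$x{\left(X \right)} = \frac{17}{4}$ ($x{\left(X \right)} = 5 - \left(-1\right) \left(- \frac{3}{4}\right) = 5 - \frac{3}{4} = \frac{17}{4}$)
$Q{\left(r,u \right)} = 8 + r + u$ ($Q{\left(r,u \right)} = 4 + \left(\left(r + u\right) + 4\right) = 4 + \left(4 + r + u\right) = 8 + r + u$)
$Q{\left(x{\left(0 \right)},21 \right)} \left(762 - 511\right) = \left(8 + \frac{17}{4} + 21\right) \left(762 - 511\right) = \frac{133}{4} \cdot 251 = \frac{33383}{4}$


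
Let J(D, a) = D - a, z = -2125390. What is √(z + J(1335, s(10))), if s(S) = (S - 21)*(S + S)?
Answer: I*√2123835 ≈ 1457.3*I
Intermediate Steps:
s(S) = 2*S*(-21 + S) (s(S) = (-21 + S)*(2*S) = 2*S*(-21 + S))
√(z + J(1335, s(10))) = √(-2125390 + (1335 - 2*10*(-21 + 10))) = √(-2125390 + (1335 - 2*10*(-11))) = √(-2125390 + (1335 - 1*(-220))) = √(-2125390 + (1335 + 220)) = √(-2125390 + 1555) = √(-2123835) = I*√2123835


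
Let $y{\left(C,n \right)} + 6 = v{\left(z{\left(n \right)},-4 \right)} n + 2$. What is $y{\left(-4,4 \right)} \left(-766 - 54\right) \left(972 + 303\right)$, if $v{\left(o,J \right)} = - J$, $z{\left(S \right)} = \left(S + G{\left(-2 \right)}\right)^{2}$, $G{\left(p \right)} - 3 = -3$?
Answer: $-12546000$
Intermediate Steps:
$G{\left(p \right)} = 0$ ($G{\left(p \right)} = 3 - 3 = 0$)
$z{\left(S \right)} = S^{2}$ ($z{\left(S \right)} = \left(S + 0\right)^{2} = S^{2}$)
$y{\left(C,n \right)} = -4 + 4 n$ ($y{\left(C,n \right)} = -6 + \left(\left(-1\right) \left(-4\right) n + 2\right) = -6 + \left(4 n + 2\right) = -6 + \left(2 + 4 n\right) = -4 + 4 n$)
$y{\left(-4,4 \right)} \left(-766 - 54\right) \left(972 + 303\right) = \left(-4 + 4 \cdot 4\right) \left(-766 - 54\right) \left(972 + 303\right) = \left(-4 + 16\right) \left(\left(-820\right) 1275\right) = 12 \left(-1045500\right) = -12546000$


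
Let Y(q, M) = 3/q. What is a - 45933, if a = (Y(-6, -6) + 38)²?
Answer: -178107/4 ≈ -44527.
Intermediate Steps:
a = 5625/4 (a = (3/(-6) + 38)² = (3*(-⅙) + 38)² = (-½ + 38)² = (75/2)² = 5625/4 ≈ 1406.3)
a - 45933 = 5625/4 - 45933 = -178107/4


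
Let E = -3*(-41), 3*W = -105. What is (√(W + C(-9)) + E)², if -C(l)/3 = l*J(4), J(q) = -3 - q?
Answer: 14905 + 984*I*√14 ≈ 14905.0 + 3681.8*I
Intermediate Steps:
W = -35 (W = (⅓)*(-105) = -35)
C(l) = 21*l (C(l) = -3*l*(-3 - 1*4) = -3*l*(-3 - 4) = -3*l*(-7) = -(-21)*l = 21*l)
E = 123
(√(W + C(-9)) + E)² = (√(-35 + 21*(-9)) + 123)² = (√(-35 - 189) + 123)² = (√(-224) + 123)² = (4*I*√14 + 123)² = (123 + 4*I*√14)²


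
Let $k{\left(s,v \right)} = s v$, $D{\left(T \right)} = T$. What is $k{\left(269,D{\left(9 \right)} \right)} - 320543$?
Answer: $-318122$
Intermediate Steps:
$k{\left(269,D{\left(9 \right)} \right)} - 320543 = 269 \cdot 9 - 320543 = 2421 - 320543 = -318122$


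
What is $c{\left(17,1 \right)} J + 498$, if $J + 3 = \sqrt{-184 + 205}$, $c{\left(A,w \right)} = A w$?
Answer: $447 + 17 \sqrt{21} \approx 524.9$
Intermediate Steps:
$J = -3 + \sqrt{21}$ ($J = -3 + \sqrt{-184 + 205} = -3 + \sqrt{21} \approx 1.5826$)
$c{\left(17,1 \right)} J + 498 = 17 \cdot 1 \left(-3 + \sqrt{21}\right) + 498 = 17 \left(-3 + \sqrt{21}\right) + 498 = \left(-51 + 17 \sqrt{21}\right) + 498 = 447 + 17 \sqrt{21}$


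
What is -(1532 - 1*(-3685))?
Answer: -5217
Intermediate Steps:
-(1532 - 1*(-3685)) = -(1532 + 3685) = -1*5217 = -5217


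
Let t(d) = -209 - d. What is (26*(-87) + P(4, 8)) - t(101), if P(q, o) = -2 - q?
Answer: -1958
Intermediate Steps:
(26*(-87) + P(4, 8)) - t(101) = (26*(-87) + (-2 - 1*4)) - (-209 - 1*101) = (-2262 + (-2 - 4)) - (-209 - 101) = (-2262 - 6) - 1*(-310) = -2268 + 310 = -1958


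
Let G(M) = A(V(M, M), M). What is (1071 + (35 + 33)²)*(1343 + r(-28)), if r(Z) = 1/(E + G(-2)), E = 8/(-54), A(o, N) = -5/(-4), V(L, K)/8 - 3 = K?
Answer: 53574875/7 ≈ 7.6536e+6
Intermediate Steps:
V(L, K) = 24 + 8*K
A(o, N) = 5/4 (A(o, N) = -5*(-¼) = 5/4)
G(M) = 5/4
E = -4/27 (E = 8*(-1/54) = -4/27 ≈ -0.14815)
r(Z) = 108/119 (r(Z) = 1/(-4/27 + 5/4) = 1/(119/108) = 108/119)
(1071 + (35 + 33)²)*(1343 + r(-28)) = (1071 + (35 + 33)²)*(1343 + 108/119) = (1071 + 68²)*(159925/119) = (1071 + 4624)*(159925/119) = 5695*(159925/119) = 53574875/7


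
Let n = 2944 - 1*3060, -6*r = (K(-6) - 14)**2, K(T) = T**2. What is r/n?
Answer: 121/174 ≈ 0.69540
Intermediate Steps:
r = -242/3 (r = -((-6)**2 - 14)**2/6 = -(36 - 14)**2/6 = -1/6*22**2 = -1/6*484 = -242/3 ≈ -80.667)
n = -116 (n = 2944 - 3060 = -116)
r/n = -242/3/(-116) = -242/3*(-1/116) = 121/174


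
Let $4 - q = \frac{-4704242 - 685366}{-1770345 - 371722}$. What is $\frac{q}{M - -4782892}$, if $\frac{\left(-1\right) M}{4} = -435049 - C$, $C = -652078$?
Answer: $\frac{794665}{2096428120498} \approx 3.7906 \cdot 10^{-7}$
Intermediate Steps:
$M = -868116$ ($M = - 4 \left(-435049 - -652078\right) = - 4 \left(-435049 + 652078\right) = \left(-4\right) 217029 = -868116$)
$q = \frac{3178660}{2142067}$ ($q = 4 - \frac{-4704242 - 685366}{-1770345 - 371722} = 4 - - \frac{5389608}{-2142067} = 4 - \left(-5389608\right) \left(- \frac{1}{2142067}\right) = 4 - \frac{5389608}{2142067} = \frac{3178660}{2142067} \approx 1.4839$)
$\frac{q}{M - -4782892} = \frac{3178660}{2142067 \left(-868116 - -4782892\right)} = \frac{3178660}{2142067 \left(-868116 + 4782892\right)} = \frac{3178660}{2142067 \cdot 3914776} = \frac{3178660}{2142067} \cdot \frac{1}{3914776} = \frac{794665}{2096428120498}$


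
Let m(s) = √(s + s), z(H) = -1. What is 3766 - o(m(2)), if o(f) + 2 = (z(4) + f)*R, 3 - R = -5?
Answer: 3760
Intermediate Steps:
R = 8 (R = 3 - 1*(-5) = 3 + 5 = 8)
m(s) = √2*√s (m(s) = √(2*s) = √2*√s)
o(f) = -10 + 8*f (o(f) = -2 + (-1 + f)*8 = -2 + (-8 + 8*f) = -10 + 8*f)
3766 - o(m(2)) = 3766 - (-10 + 8*(√2*√2)) = 3766 - (-10 + 8*2) = 3766 - (-10 + 16) = 3766 - 1*6 = 3766 - 6 = 3760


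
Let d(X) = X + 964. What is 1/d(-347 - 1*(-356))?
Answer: 1/973 ≈ 0.0010277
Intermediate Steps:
d(X) = 964 + X
1/d(-347 - 1*(-356)) = 1/(964 + (-347 - 1*(-356))) = 1/(964 + (-347 + 356)) = 1/(964 + 9) = 1/973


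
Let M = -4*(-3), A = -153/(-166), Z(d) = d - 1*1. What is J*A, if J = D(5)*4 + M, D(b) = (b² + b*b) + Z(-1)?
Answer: 15606/83 ≈ 188.02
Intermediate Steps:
Z(d) = -1 + d (Z(d) = d - 1 = -1 + d)
D(b) = -2 + 2*b² (D(b) = (b² + b*b) + (-1 - 1) = (b² + b²) - 2 = 2*b² - 2 = -2 + 2*b²)
A = 153/166 (A = -153*(-1/166) = 153/166 ≈ 0.92169)
M = 12
J = 204 (J = (-2 + 2*5²)*4 + 12 = (-2 + 2*25)*4 + 12 = (-2 + 50)*4 + 12 = 48*4 + 12 = 192 + 12 = 204)
J*A = 204*(153/166) = 15606/83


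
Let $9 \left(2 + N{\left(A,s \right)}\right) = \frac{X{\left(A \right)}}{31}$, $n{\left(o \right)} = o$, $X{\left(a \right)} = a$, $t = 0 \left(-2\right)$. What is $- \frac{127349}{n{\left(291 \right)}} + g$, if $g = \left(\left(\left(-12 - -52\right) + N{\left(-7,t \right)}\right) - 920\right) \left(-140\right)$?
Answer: $\frac{3329990843}{27063} \approx 1.2305 \cdot 10^{5}$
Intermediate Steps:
$t = 0$
$N{\left(A,s \right)} = -2 + \frac{A}{279}$ ($N{\left(A,s \right)} = -2 + \frac{A \frac{1}{31}}{9} = -2 + \frac{\frac{1}{31} A}{9} = -2 + \frac{A}{279}$)
$g = \frac{34451900}{279}$ ($g = \left(\left(\left(-12 - -52\right) + \left(-2 + \frac{1}{279} \left(-7\right)\right)\right) - 920\right) \left(-140\right) = \left(\left(\left(-12 + 52\right) - \frac{565}{279}\right) - 920\right) \left(-140\right) = \left(\left(40 - \frac{565}{279}\right) - 920\right) \left(-140\right) = \left(\frac{10595}{279} - 920\right) \left(-140\right) = \left(- \frac{246085}{279}\right) \left(-140\right) = \frac{34451900}{279} \approx 1.2348 \cdot 10^{5}$)
$- \frac{127349}{n{\left(291 \right)}} + g = - \frac{127349}{291} + \frac{34451900}{279} = \frac{3329990843}{27063}$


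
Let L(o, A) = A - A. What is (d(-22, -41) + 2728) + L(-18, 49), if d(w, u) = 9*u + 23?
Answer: 2382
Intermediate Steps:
L(o, A) = 0
d(w, u) = 23 + 9*u
(d(-22, -41) + 2728) + L(-18, 49) = ((23 + 9*(-41)) + 2728) + 0 = ((23 - 369) + 2728) + 0 = (-346 + 2728) + 0 = 2382 + 0 = 2382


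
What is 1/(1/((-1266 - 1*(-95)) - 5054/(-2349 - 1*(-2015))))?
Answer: -193030/167 ≈ -1155.9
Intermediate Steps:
1/(1/((-1266 - 1*(-95)) - 5054/(-2349 - 1*(-2015)))) = 1/(1/((-1266 + 95) - 5054/(-2349 + 2015))) = 1/(1/(-1171 - 5054/(-334))) = 1/(1/(-1171 - 5054*(-1/334))) = 1/(1/(-1171 + 2527/167)) = 1/(1/(-193030/167)) = 1/(-167/193030) = -193030/167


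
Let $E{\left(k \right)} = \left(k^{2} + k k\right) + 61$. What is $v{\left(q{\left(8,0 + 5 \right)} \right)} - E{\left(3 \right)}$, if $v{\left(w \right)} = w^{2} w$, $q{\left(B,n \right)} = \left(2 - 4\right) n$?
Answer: $-1079$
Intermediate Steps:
$E{\left(k \right)} = 61 + 2 k^{2}$ ($E{\left(k \right)} = \left(k^{2} + k^{2}\right) + 61 = 2 k^{2} + 61 = 61 + 2 k^{2}$)
$q{\left(B,n \right)} = - 2 n$
$v{\left(w \right)} = w^{3}$
$v{\left(q{\left(8,0 + 5 \right)} \right)} - E{\left(3 \right)} = \left(- 2 \left(0 + 5\right)\right)^{3} - \left(61 + 2 \cdot 3^{2}\right) = \left(\left(-2\right) 5\right)^{3} - \left(61 + 2 \cdot 9\right) = \left(-10\right)^{3} - \left(61 + 18\right) = -1000 - 79 = -1079$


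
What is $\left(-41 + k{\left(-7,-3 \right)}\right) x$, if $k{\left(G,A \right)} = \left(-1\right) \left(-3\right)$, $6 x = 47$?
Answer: $- \frac{893}{3} \approx -297.67$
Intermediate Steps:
$x = \frac{47}{6}$ ($x = \frac{1}{6} \cdot 47 = \frac{47}{6} \approx 7.8333$)
$k{\left(G,A \right)} = 3$
$\left(-41 + k{\left(-7,-3 \right)}\right) x = \left(-41 + 3\right) \frac{47}{6} = \left(-38\right) \frac{47}{6} = - \frac{893}{3}$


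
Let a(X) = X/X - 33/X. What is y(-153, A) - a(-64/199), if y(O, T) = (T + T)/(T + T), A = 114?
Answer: -6567/64 ≈ -102.61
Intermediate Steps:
y(O, T) = 1 (y(O, T) = (2*T)/((2*T)) = (2*T)*(1/(2*T)) = 1)
a(X) = 1 - 33/X
y(-153, A) - a(-64/199) = 1 - (-33 - 64/199)/((-64/199)) = 1 - (-33 - 64*1/199)/((-64*1/199)) = 1 - (-33 - 64/199)/(-64/199) = 1 - (-199)*(-6631)/(64*199) = 1 - 1*6631/64 = 1 - 6631/64 = -6567/64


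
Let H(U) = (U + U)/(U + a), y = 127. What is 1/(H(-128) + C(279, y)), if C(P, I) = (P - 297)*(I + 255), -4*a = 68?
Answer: -145/996764 ≈ -0.00014547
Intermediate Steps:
a = -17 (a = -¼*68 = -17)
C(P, I) = (-297 + P)*(255 + I)
H(U) = 2*U/(-17 + U) (H(U) = (U + U)/(U - 17) = (2*U)/(-17 + U) = 2*U/(-17 + U))
1/(H(-128) + C(279, y)) = 1/(2*(-128)/(-17 - 128) + (-75735 - 297*127 + 255*279 + 127*279)) = 1/(2*(-128)/(-145) + (-75735 - 37719 + 71145 + 35433)) = 1/(2*(-128)*(-1/145) - 6876) = 1/(256/145 - 6876) = 1/(-996764/145) = -145/996764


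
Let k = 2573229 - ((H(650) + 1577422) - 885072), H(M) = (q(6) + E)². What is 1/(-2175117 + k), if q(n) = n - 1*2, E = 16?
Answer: -1/294638 ≈ -3.3940e-6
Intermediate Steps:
q(n) = -2 + n (q(n) = n - 2 = -2 + n)
H(M) = 400 (H(M) = ((-2 + 6) + 16)² = (4 + 16)² = 20² = 400)
k = 1880479 (k = 2573229 - ((400 + 1577422) - 885072) = 2573229 - (1577822 - 885072) = 2573229 - 1*692750 = 2573229 - 692750 = 1880479)
1/(-2175117 + k) = 1/(-2175117 + 1880479) = 1/(-294638) = -1/294638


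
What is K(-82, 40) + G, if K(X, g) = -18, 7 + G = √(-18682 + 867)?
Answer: -25 + I*√17815 ≈ -25.0 + 133.47*I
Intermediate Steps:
G = -7 + I*√17815 (G = -7 + √(-18682 + 867) = -7 + √(-17815) = -7 + I*√17815 ≈ -7.0 + 133.47*I)
K(-82, 40) + G = -18 + (-7 + I*√17815) = -25 + I*√17815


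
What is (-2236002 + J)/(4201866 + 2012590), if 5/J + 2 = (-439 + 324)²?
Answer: -29566654441/82173751688 ≈ -0.35981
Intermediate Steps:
J = 5/13223 (J = 5/(-2 + (-439 + 324)²) = 5/(-2 + (-115)²) = 5/(-2 + 13225) = 5/13223 ≈ 0.00037813)
(-2236002 + J)/(4201866 + 2012590) = (-2236002 + 5/13223)/(4201866 + 2012590) = -29566654441/13223/6214456 = -29566654441/13223*1/6214456 = -29566654441/82173751688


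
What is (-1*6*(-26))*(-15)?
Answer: -2340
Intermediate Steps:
(-1*6*(-26))*(-15) = -6*(-26)*(-15) = 156*(-15) = -2340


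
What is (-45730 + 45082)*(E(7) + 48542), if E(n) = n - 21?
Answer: -31446144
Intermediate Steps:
E(n) = -21 + n
(-45730 + 45082)*(E(7) + 48542) = (-45730 + 45082)*((-21 + 7) + 48542) = -648*(-14 + 48542) = -648*48528 = -31446144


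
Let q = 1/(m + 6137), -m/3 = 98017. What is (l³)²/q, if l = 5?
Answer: -4498656250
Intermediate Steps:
m = -294051 (m = -3*98017 = -294051)
q = -1/287914 (q = 1/(-294051 + 6137) = 1/(-287914) = -1/287914 ≈ -3.4733e-6)
(l³)²/q = (5³)²/(-1/287914) = 125²*(-287914) = 15625*(-287914) = -4498656250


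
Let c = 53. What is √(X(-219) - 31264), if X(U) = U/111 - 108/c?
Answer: I*√120241791809/1961 ≈ 176.83*I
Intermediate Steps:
X(U) = -108/53 + U/111 (X(U) = U/111 - 108/53 = -108/53 + U/111)
√(X(-219) - 31264) = √((-108/53 + (1/111)*(-219)) - 31264) = √((-108/53 - 73/37) - 31264) = √(-7865/1961 - 31264) = √(-61316569/1961) = I*√120241791809/1961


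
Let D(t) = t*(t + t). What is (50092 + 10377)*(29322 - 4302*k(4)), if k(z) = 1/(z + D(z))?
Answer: 3531691945/2 ≈ 1.7658e+9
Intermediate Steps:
D(t) = 2*t**2 (D(t) = t*(2*t) = 2*t**2)
k(z) = 1/(z + 2*z**2)
(50092 + 10377)*(29322 - 4302*k(4)) = (50092 + 10377)*(29322 - 4302/(4*(1 + 2*4))) = 60469*(29322 - 2151/(2*(1 + 8))) = 60469*(29322 - 2151/(2*9)) = 60469*(29322 - 4302*1/36) = 60469*(29322 - 239/2) = 60469*(58405/2) = 3531691945/2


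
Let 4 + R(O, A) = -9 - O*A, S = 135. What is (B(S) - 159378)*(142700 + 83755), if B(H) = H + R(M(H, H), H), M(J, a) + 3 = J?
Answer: -40099745580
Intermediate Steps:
M(J, a) = -3 + J
R(O, A) = -13 - A*O (R(O, A) = -4 + (-9 - O*A) = -4 + (-9 - A*O) = -13 - A*O)
B(H) = -13 + H - H*(-3 + H) (B(H) = H + (-13 - H*(-3 + H)) = -13 + H - H*(-3 + H))
(B(S) - 159378)*(142700 + 83755) = ((-13 + 135 - 1*135*(-3 + 135)) - 159378)*(142700 + 83755) = ((-13 + 135 - 1*135*132) - 159378)*226455 = ((-13 + 135 - 17820) - 159378)*226455 = (-17698 - 159378)*226455 = -177076*226455 = -40099745580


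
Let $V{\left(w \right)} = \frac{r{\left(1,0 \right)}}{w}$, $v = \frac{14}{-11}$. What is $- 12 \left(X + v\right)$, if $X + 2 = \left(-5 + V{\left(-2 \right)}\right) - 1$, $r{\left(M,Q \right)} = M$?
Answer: $\frac{1290}{11} \approx 117.27$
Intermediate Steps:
$v = - \frac{14}{11}$ ($v = 14 \left(- \frac{1}{11}\right) = - \frac{14}{11} \approx -1.2727$)
$V{\left(w \right)} = \frac{1}{w}$ ($V{\left(w \right)} = 1 \frac{1}{w} = \frac{1}{w}$)
$X = - \frac{17}{2}$ ($X = -2 - \left(6 + \frac{1}{2}\right) = -2 - \frac{13}{2} = - \frac{17}{2} \approx -8.5$)
$- 12 \left(X + v\right) = - 12 \left(- \frac{17}{2} - \frac{14}{11}\right) = \left(-12\right) \left(- \frac{215}{22}\right) = \frac{1290}{11}$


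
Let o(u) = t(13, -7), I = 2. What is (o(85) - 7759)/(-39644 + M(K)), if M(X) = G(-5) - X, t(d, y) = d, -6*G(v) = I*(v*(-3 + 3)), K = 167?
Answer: 7746/39811 ≈ 0.19457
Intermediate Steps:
G(v) = 0 (G(v) = -v*(-3 + 3)/3 = -v*0/3 = -0/3 = -⅙*0 = 0)
o(u) = 13
M(X) = -X (M(X) = 0 - X = -X)
(o(85) - 7759)/(-39644 + M(K)) = (13 - 7759)/(-39644 - 1*167) = -7746/(-39644 - 167) = -7746/(-39811) = -7746*(-1/39811) = 7746/39811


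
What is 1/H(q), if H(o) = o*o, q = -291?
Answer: 1/84681 ≈ 1.1809e-5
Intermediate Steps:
H(o) = o²
1/H(q) = 1/((-291)²) = 1/84681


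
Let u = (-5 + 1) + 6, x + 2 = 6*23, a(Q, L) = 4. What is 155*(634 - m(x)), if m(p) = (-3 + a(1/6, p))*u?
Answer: 97960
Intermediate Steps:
x = 136 (x = -2 + 6*23 = -2 + 138 = 136)
u = 2 (u = -4 + 6 = 2)
m(p) = 2 (m(p) = (-3 + 4)*2 = 1*2 = 2)
155*(634 - m(x)) = 155*(634 - 1*2) = 155*(634 - 2) = 155*632 = 97960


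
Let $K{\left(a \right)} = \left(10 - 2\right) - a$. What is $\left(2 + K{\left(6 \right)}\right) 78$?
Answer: $312$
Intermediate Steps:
$K{\left(a \right)} = 8 - a$
$\left(2 + K{\left(6 \right)}\right) 78 = \left(2 + \left(8 - 6\right)\right) 78 = \left(2 + 2\right) 78 = 4 \cdot 78 = 312$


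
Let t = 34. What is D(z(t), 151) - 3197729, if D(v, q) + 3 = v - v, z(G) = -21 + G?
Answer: -3197732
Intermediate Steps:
D(v, q) = -3 (D(v, q) = -3 + (v - v) = -3 + 0 = -3)
D(z(t), 151) - 3197729 = -3 - 3197729 = -3197732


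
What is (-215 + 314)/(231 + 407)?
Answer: 9/58 ≈ 0.15517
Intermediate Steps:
(-215 + 314)/(231 + 407) = 99/638 = 99*(1/638) = 9/58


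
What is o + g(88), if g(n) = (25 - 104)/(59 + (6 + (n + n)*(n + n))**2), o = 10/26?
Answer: 4799420888/12478496979 ≈ 0.38462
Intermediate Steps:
o = 5/13 (o = 10*(1/26) = 5/13 ≈ 0.38462)
g(n) = -79/(59 + (6 + 4*n**2)**2) (g(n) = -79/(59 + (6 + (2*n)*(2*n))**2) = -79/(59 + (6 + 4*n**2)**2))
o + g(88) = 5/13 - 79/(59 + 4*(3 + 2*88**2)**2) = 5/13 - 79/(59 + 4*(3 + 2*7744)**2) = 5/13 - 79/(59 + 4*(3 + 15488)**2) = 5/13 - 79/(59 + 4*15491**2) = 5/13 - 79/(59 + 4*239971081) = 5/13 - 79/(59 + 959884324) = 5/13 - 79/959884383 = 4799420888/12478496979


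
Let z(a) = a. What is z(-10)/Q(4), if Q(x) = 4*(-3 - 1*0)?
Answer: 5/6 ≈ 0.83333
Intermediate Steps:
Q(x) = -12 (Q(x) = 4*(-3 + 0) = 4*(-3) = -12)
z(-10)/Q(4) = -10/(-12) = -10*(-1/12) = 5/6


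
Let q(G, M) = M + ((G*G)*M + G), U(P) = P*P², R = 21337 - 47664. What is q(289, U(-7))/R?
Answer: 28647757/26327 ≈ 1088.2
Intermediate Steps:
R = -26327
U(P) = P³
q(G, M) = G + M + M*G² (q(G, M) = M + (G²*M + G) = M + (M*G² + G) = M + (G + M*G²) = G + M + M*G²)
q(289, U(-7))/R = (289 + (-7)³ + (-7)³*289²)/(-26327) = (289 - 343 - 343*83521)*(-1/26327) = (289 - 343 - 28647703)*(-1/26327) = -28647757*(-1/26327) = 28647757/26327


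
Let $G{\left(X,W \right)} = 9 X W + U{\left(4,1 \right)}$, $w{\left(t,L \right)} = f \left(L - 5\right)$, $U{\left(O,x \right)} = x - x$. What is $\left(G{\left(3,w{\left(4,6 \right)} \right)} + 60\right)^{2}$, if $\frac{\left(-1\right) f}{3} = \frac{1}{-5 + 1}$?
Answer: $\frac{103041}{16} \approx 6440.1$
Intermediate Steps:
$f = \frac{3}{4}$ ($f = - \frac{3}{-5 + 1} = - \frac{3}{-4} = \left(-3\right) \left(- \frac{1}{4}\right) = \frac{3}{4} \approx 0.75$)
$U{\left(O,x \right)} = 0$
$w{\left(t,L \right)} = - \frac{15}{4} + \frac{3 L}{4}$ ($w{\left(t,L \right)} = \frac{3 \left(L - 5\right)}{4} = \frac{3 \left(-5 + L\right)}{4} = - \frac{15}{4} + \frac{3 L}{4}$)
$G{\left(X,W \right)} = 9 W X$ ($G{\left(X,W \right)} = 9 X W + 0 = 9 W X + 0 = 9 W X$)
$\left(G{\left(3,w{\left(4,6 \right)} \right)} + 60\right)^{2} = \left(9 \left(- \frac{15}{4} + \frac{3}{4} \cdot 6\right) 3 + 60\right)^{2} = \left(9 \left(- \frac{15}{4} + \frac{9}{2}\right) 3 + 60\right)^{2} = \left(9 \cdot \frac{3}{4} \cdot 3 + 60\right)^{2} = \left(\frac{81}{4} + 60\right)^{2} = \left(\frac{321}{4}\right)^{2} = \frac{103041}{16}$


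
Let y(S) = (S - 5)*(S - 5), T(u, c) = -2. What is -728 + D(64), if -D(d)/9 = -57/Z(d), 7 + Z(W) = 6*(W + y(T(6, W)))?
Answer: -487975/671 ≈ -727.24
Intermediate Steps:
y(S) = (-5 + S)² (y(S) = (-5 + S)*(-5 + S) = (-5 + S)²)
Z(W) = 287 + 6*W (Z(W) = -7 + 6*(W + (-5 - 2)²) = -7 + 6*(W + (-7)²) = -7 + 6*(W + 49) = -7 + 6*(49 + W) = -7 + (294 + 6*W) = 287 + 6*W)
D(d) = 513/(287 + 6*d) (D(d) = -(-513)/(287 + 6*d) = 513/(287 + 6*d))
-728 + D(64) = -728 + 513/(287 + 6*64) = -728 + 513/(287 + 384) = -728 + 513/671 = -487975/671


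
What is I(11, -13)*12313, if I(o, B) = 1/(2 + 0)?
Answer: 12313/2 ≈ 6156.5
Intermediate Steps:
I(o, B) = ½ (I(o, B) = 1/2 = ½)
I(11, -13)*12313 = (½)*12313 = 12313/2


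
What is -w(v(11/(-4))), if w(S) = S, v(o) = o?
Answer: 11/4 ≈ 2.7500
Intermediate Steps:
-w(v(11/(-4))) = -11/(-4) = -11*(-1)/4 = -1*(-11/4) = 11/4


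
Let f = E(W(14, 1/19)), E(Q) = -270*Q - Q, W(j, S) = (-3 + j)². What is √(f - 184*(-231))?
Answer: √9713 ≈ 98.555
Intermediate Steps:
E(Q) = -271*Q
f = -32791 (f = -271*(-3 + 14)² = -271*11² = -271*121 = -32791)
√(f - 184*(-231)) = √(-32791 - 184*(-231)) = √(-32791 + 42504) = √9713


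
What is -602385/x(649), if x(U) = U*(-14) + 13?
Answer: 602385/9073 ≈ 66.393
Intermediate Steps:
x(U) = 13 - 14*U (x(U) = -14*U + 13 = 13 - 14*U)
-602385/x(649) = -602385/(13 - 14*649) = -602385/(13 - 9086) = -602385/(-9073) = -602385*(-1/9073) = 602385/9073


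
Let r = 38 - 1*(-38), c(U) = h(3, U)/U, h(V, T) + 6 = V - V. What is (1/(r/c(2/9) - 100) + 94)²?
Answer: 68077680889/7706176 ≈ 8834.2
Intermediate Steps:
h(V, T) = -6 (h(V, T) = -6 + (V - V) = -6 + 0 = -6)
c(U) = -6/U
r = 76 (r = 38 + 38 = 76)
(1/(r/c(2/9) - 100) + 94)² = (1/(76/((-6/(2/9))) - 100) + 94)² = (1/(76/((-6/(2*(⅑)))) - 100) + 94)² = (1/(76/((-6/2/9)) - 100) + 94)² = (1/(76/((-6*9/2)) - 100) + 94)² = (1/(76/(-27) - 100) + 94)² = (1/(76*(-1/27) - 100) + 94)² = (1/(-76/27 - 100) + 94)² = (1/(-2776/27) + 94)² = (-27/2776 + 94)² = (260917/2776)² = 68077680889/7706176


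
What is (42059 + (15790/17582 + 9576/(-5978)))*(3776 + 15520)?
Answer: 3046387332536064/3753757 ≈ 8.1156e+8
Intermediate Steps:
(42059 + (15790/17582 + 9576/(-5978)))*(3776 + 15520) = (42059 + (15790*(1/17582) + 9576*(-1/5978)))*19296 = (42059 + (7895/8791 - 684/427))*19296 = (42059 - 2641879/3753757)*19296 = (157876623784/3753757)*19296 = 3046387332536064/3753757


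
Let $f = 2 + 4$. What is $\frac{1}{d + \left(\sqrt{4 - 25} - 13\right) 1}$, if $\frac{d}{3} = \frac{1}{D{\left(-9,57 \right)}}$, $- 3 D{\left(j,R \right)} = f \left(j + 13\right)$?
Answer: $- \frac{856}{12793} - \frac{64 i \sqrt{21}}{12793} \approx -0.066912 - 0.022925 i$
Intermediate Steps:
$f = 6$
$D{\left(j,R \right)} = -26 - 2 j$ ($D{\left(j,R \right)} = - \frac{6 \left(j + 13\right)}{3} = - \frac{6 \left(13 + j\right)}{3} = - \frac{78 + 6 j}{3} = -26 - 2 j$)
$d = - \frac{3}{8}$ ($d = \frac{3}{-26 - -18} = \frac{3}{-26 + 18} = \frac{3}{-8} = 3 \left(- \frac{1}{8}\right) = - \frac{3}{8} \approx -0.375$)
$\frac{1}{d + \left(\sqrt{4 - 25} - 13\right) 1} = \frac{1}{- \frac{3}{8} + \left(\sqrt{4 - 25} - 13\right) 1} = \frac{1}{- \frac{3}{8} + \left(\sqrt{-21} - 13\right) 1} = \frac{1}{- \frac{3}{8} + \left(i \sqrt{21} - 13\right) 1} = \frac{1}{- \frac{3}{8} + \left(-13 + i \sqrt{21}\right) 1} = \frac{1}{- \frac{3}{8} - \left(13 - i \sqrt{21}\right)} = \frac{1}{- \frac{107}{8} + i \sqrt{21}}$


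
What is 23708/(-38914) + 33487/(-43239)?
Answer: -1164111665/841301223 ≈ -1.3837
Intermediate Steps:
23708/(-38914) + 33487/(-43239) = 23708*(-1/38914) + 33487*(-1/43239) = -11854/19457 - 33487/43239 = -1164111665/841301223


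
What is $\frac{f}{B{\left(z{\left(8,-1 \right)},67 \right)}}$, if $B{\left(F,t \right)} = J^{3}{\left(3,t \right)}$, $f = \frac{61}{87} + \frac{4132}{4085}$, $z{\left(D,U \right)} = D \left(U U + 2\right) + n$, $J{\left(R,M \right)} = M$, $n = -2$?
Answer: $\frac{608669}{106889666385} \approx 5.6944 \cdot 10^{-6}$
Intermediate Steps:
$z{\left(D,U \right)} = -2 + D \left(2 + U^{2}\right)$ ($z{\left(D,U \right)} = D \left(U U + 2\right) - 2 = D \left(U^{2} + 2\right) - 2 = D \left(2 + U^{2}\right) - 2 = -2 + D \left(2 + U^{2}\right)$)
$f = \frac{608669}{355395}$ ($f = 61 \cdot \frac{1}{87} + 4132 \cdot \frac{1}{4085} = \frac{61}{87} + \frac{4132}{4085} = \frac{608669}{355395} \approx 1.7127$)
$B{\left(F,t \right)} = t^{3}$
$\frac{f}{B{\left(z{\left(8,-1 \right)},67 \right)}} = \frac{608669}{355395 \cdot 67^{3}} = \frac{608669}{355395 \cdot 300763} = \frac{608669}{355395} \cdot \frac{1}{300763} = \frac{608669}{106889666385}$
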